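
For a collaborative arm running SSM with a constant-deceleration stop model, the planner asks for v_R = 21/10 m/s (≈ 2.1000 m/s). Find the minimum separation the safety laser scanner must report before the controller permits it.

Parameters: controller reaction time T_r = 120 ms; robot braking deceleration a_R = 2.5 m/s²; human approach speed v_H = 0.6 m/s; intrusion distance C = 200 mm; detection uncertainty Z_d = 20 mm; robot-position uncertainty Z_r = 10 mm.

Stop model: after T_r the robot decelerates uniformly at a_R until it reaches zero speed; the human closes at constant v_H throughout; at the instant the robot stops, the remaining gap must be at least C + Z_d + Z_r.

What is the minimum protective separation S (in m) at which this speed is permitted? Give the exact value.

S_min = 97/50 m = 1.9400 m

braking lasts T_s = (21/10)/(5/2) = 0.8400 s
reaction-phase robot travel = 2.1000·0.1200 = 0.2520 m
robot covers 2.1000·0.8400 − ½·2.5000·0.8400² = 0.8820 m while stopping
person approaches 0.6000·(0.1200+0.8400) = 0.5760 m
margins: 0.2000+0.0200+0.0100 = 0.2300 m
S_min ≈ 0.2520+0.8820+0.5760+0.2300  ⇒  S_min = 97/50 m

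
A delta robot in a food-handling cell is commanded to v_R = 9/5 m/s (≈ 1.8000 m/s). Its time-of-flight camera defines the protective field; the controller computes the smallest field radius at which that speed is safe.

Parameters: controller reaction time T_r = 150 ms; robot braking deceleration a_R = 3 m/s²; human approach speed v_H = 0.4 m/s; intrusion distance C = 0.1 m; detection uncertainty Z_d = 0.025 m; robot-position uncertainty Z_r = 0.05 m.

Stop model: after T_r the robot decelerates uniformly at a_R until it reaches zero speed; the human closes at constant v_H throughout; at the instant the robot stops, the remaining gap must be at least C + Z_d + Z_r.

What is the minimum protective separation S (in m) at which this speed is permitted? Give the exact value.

S_min = 257/200 m = 1.2850 m

braking lasts T_s = (9/5)/3 = 0.6000 s
reaction-phase robot travel = 1.8000·0.1500 = 0.2700 m
braking distance = 1.8000²/(2·3.0000) = 0.5400 m
person approaches 0.4000·(0.1500+0.6000) = 0.3000 m
margins: 0.1000+0.0250+0.0500 = 0.1750 m
S_min ≈ 0.2700+0.5400+0.3000+0.1750  ⇒  S_min = 257/200 m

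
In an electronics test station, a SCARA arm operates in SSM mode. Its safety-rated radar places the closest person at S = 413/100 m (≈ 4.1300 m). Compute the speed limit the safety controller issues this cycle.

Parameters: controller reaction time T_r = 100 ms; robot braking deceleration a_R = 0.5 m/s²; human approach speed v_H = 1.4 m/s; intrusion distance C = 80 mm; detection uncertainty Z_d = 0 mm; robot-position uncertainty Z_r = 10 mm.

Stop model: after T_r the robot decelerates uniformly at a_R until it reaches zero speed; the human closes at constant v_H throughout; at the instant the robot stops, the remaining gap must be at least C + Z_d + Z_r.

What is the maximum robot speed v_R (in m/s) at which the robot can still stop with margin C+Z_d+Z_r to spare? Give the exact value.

collect terms ⇒ (1)·v_R² + (29/10)·v_R + (-39/10) = 0
  disc = (29/10)² − 4·(1)·(-39/10) = 2401/100 ; √disc = 49/10
  v_R = (−(29/10) + 49/10) / (2·(1)) = 1 m/s
check:
stop time T_s = 1/(1/2) = 2.0000 s
reaction-phase robot travel = 1.0000·0.1000 = 0.1000 m
braking distance = 1.0000²/(2·0.5000) = 1.0000 m
human closes 1.4000·2.1000 = 2.9400 m
residual clearance needed = 0.0800+0.0000+0.0100 = 0.0900 m
sum ≈ 0.1000+1.0000+2.9400+0.0900 ≈ 4.1300 m = S ✓

v_R_max = 1 m/s = 1.0000 m/s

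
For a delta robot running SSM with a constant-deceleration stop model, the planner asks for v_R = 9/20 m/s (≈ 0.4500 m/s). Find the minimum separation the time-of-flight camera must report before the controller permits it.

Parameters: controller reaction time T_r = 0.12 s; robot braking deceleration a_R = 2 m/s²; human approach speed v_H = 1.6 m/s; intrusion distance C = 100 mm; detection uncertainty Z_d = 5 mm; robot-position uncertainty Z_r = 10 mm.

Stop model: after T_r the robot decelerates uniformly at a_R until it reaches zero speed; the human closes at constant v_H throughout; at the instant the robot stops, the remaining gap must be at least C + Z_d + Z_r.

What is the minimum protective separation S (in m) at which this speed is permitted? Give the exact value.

S_min = 6173/8000 m = 0.7716 m

stop time T_s = (9/20)/2 = 0.2250 s
robot in T_r: 0.4500·0.1200 = 0.0540 m
robot under decel: 0.4500²/(2·2.0000) = 0.0506 m
human over T_r+T_s: 1.6000·(0.1200+0.2250) = 0.5520 m
margins: 0.1000+0.0050+0.0100 = 0.1150 m
S_min ≈ 0.0540+0.0506+0.5520+0.1150  ⇒  S_min = 6173/8000 m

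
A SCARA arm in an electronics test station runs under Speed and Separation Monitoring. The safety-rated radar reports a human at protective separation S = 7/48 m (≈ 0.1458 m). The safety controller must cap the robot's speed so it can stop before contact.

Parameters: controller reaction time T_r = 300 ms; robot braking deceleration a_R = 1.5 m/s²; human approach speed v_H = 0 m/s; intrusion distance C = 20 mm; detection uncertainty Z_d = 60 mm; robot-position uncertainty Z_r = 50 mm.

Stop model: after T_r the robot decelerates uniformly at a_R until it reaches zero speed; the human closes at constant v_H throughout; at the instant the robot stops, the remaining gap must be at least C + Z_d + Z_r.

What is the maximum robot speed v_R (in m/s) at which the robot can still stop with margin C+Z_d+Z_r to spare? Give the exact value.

quadratic (1/3)·v² + (3/10)·v + (-19/1200) = 0
  disc = (3/10)² − 4·(1/3)·(-19/1200) = 1/9 ; √disc = 1/3
  v_R = (−(3/10) + 1/3) / (2·(1/3)) = 1/20 m/s
check:
stop time T_s = (1/20)/(3/2) = 0.0333 s
robot in T_r: 0.0500·0.3000 = 0.0150 m
robot under decel: 0.0500²/(2·1.5000) = 0.0008 m
person approaches 0.0000·(0.3000+0.0333) = 0.0000 m
C+Z_d+Z_r = 0.0200+0.0600+0.0500 = 0.1300 m
sum ≈ 0.0150+0.0008+0.0000+0.1300 ≈ 0.1458 m = S ✓

v_R_max = 1/20 m/s = 0.0500 m/s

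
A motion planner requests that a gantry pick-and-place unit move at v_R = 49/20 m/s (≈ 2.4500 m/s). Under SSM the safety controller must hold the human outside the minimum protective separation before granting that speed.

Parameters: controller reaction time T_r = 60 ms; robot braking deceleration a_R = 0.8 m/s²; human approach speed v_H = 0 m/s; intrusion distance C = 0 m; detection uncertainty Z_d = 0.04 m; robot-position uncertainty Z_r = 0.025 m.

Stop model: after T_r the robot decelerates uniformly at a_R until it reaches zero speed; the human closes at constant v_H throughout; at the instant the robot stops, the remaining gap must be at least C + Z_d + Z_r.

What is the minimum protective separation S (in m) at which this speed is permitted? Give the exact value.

S_min = 63417/16000 m = 3.9636 m

stop time T_s = (49/20)/(4/5) = 3.0625 s
reaction-phase robot travel = 2.4500·0.0600 = 0.1470 m
robot under decel: 2.4500²/(2·0.8000) = 3.7516 m
human over T_r+T_s: 0.0000·(0.0600+3.0625) = 0.0000 m
margins: 0.0000+0.0400+0.0250 = 0.0650 m
S_min ≈ 0.1470+3.7516+0.0000+0.0650  ⇒  S_min = 63417/16000 m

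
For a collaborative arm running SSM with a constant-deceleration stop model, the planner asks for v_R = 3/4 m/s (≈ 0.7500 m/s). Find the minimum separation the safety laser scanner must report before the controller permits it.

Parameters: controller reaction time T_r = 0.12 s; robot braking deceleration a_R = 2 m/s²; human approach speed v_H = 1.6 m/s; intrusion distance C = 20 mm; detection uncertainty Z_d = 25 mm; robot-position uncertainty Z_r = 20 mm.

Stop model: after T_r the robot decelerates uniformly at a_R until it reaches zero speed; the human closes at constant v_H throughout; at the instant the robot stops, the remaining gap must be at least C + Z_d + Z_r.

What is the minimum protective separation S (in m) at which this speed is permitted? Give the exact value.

stop time T_s = (3/4)/2 = 0.3750 s
robot covers v_R·T_r = 0.7500·0.1200 = 0.0900 m before braking
braking distance = 0.7500²/(2·2.0000) = 0.1406 m
human over T_r+T_s: 1.6000·(0.1200+0.3750) = 0.7920 m
residual clearance needed = 0.0200+0.0250+0.0200 = 0.0650 m
S_min ≈ 0.0900+0.1406+0.7920+0.0650  ⇒  S_min = 8701/8000 m

S_min = 8701/8000 m = 1.0876 m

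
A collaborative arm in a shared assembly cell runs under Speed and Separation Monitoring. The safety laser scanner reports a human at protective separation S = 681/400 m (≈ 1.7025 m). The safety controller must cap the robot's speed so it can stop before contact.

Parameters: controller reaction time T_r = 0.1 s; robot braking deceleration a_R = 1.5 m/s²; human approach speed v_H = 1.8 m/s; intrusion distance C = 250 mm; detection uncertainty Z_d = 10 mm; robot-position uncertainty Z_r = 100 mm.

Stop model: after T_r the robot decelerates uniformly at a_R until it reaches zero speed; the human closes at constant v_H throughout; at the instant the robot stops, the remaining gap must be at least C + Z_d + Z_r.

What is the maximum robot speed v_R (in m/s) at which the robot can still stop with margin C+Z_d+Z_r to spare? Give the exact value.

collect terms ⇒ (1/3)·v_R² + (13/10)·v_R + (-93/80) = 0
  disc = (13/10)² − 4·(1/3)·(-93/80) = 81/25 ; √disc = 9/5
  v_R = (−(13/10) + 9/5) / (2·(1/3)) = 3/4 m/s
check:
braking lasts T_s = (3/4)/(3/2) = 0.5000 s
reaction-phase robot travel = 0.7500·0.1000 = 0.0750 m
braking distance = 0.7500²/(2·1.5000) = 0.1875 m
human over T_r+T_s: 1.8000·(0.1000+0.5000) = 1.0800 m
residual clearance needed = 0.2500+0.0100+0.1000 = 0.3600 m
sum ≈ 0.0750+0.1875+1.0800+0.3600 ≈ 1.7025 m = S ✓

v_R_max = 3/4 m/s = 0.7500 m/s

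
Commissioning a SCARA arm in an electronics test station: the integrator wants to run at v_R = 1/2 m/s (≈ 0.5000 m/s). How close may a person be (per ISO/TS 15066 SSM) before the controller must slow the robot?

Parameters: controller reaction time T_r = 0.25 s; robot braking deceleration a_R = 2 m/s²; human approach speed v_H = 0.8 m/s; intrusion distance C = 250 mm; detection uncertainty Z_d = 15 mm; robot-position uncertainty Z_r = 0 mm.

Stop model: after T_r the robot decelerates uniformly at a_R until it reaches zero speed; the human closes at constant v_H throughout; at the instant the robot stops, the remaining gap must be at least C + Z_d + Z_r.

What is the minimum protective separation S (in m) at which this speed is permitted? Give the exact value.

T_s = v_R/a_R = (1/2)/2 = 0.2500 s
robot covers v_R·T_r = 0.5000·0.2500 = 0.1250 m before braking
braking distance = 0.5000²/(2·2.0000) = 0.0625 m
person approaches 0.8000·(0.2500+0.2500) = 0.4000 m
residual clearance needed = 0.2500+0.0150+0.0000 = 0.2650 m
S_min ≈ 0.1250+0.0625+0.4000+0.2650  ⇒  S_min = 341/400 m

S_min = 341/400 m = 0.8525 m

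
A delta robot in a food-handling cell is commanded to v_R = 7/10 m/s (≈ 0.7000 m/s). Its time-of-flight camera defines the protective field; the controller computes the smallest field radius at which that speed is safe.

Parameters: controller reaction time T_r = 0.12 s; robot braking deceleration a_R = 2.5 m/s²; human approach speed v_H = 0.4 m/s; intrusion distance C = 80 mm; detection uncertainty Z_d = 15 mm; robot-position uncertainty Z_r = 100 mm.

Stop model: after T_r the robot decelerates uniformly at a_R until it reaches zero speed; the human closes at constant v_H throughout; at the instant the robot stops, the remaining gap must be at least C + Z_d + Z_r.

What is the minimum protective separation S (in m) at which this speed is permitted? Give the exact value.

T_s = v_R/a_R = (7/10)/(5/2) = 0.2800 s
reaction-phase robot travel = 0.7000·0.1200 = 0.0840 m
robot covers 0.7000·0.2800 − ½·2.5000·0.2800² = 0.0980 m while stopping
person approaches 0.4000·(0.1200+0.2800) = 0.1600 m
residual clearance needed = 0.0800+0.0150+0.1000 = 0.1950 m
S_min ≈ 0.0840+0.0980+0.1600+0.1950  ⇒  S_min = 537/1000 m

S_min = 537/1000 m = 0.5370 m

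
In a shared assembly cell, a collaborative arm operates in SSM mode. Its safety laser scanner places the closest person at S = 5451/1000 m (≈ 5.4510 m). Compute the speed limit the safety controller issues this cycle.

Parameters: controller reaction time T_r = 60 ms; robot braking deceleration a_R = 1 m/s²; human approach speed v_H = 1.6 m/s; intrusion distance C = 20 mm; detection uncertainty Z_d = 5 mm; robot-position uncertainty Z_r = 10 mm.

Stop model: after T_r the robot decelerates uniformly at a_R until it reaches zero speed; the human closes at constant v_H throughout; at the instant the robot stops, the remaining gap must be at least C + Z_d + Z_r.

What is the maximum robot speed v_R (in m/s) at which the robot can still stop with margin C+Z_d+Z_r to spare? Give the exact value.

at the boundary: (1/2)·v² + (83/50)·v + (-133/25) = 0
  disc = (83/50)² − 4·(1/2)·(-133/25) = 33489/2500 ; √disc = 183/50
  v_R = (−(83/50) + 183/50) / (2·(1/2)) = 2 m/s
check:
T_s = v_R/a_R = 2/1 = 2.0000 s
robot in T_r: 2.0000·0.0600 = 0.1200 m
robot covers 2.0000·2.0000 − ½·1.0000·2.0000² = 2.0000 m while stopping
person approaches 1.6000·(0.0600+2.0000) = 3.2960 m
margins: 0.0200+0.0050+0.0100 = 0.0350 m
sum ≈ 0.1200+2.0000+3.2960+0.0350 ≈ 5.4510 m = S ✓

v_R_max = 2 m/s = 2.0000 m/s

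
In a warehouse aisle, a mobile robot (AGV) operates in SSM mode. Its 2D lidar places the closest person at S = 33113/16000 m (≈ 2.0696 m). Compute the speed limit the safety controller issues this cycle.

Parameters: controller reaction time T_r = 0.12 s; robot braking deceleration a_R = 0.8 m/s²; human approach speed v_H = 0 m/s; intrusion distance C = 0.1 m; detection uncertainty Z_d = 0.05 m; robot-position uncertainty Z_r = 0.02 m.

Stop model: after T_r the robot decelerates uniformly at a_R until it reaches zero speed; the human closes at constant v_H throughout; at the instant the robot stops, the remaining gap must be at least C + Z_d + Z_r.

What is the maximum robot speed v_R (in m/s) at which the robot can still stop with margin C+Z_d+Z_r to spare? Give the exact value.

quadratic (5/8)·v² + (3/25)·v + (-30393/16000) = 0
  disc = (3/25)² − 4·(5/8)·(-30393/16000) = 762129/160000 ; √disc = 873/400
  v_R = (−(3/25) + 873/400) / (2·(5/8)) = 33/20 m/s
check:
braking lasts T_s = (33/20)/(4/5) = 2.0625 s
robot covers v_R·T_r = 1.6500·0.1200 = 0.1980 m before braking
robot under decel: 1.6500²/(2·0.8000) = 1.7016 m
human closes 0.0000·2.1825 = 0.0000 m
C+Z_d+Z_r = 0.1000+0.0500+0.0200 = 0.1700 m
sum ≈ 0.1980+1.7016+0.0000+0.1700 ≈ 2.0696 m = S ✓

v_R_max = 33/20 m/s = 1.6500 m/s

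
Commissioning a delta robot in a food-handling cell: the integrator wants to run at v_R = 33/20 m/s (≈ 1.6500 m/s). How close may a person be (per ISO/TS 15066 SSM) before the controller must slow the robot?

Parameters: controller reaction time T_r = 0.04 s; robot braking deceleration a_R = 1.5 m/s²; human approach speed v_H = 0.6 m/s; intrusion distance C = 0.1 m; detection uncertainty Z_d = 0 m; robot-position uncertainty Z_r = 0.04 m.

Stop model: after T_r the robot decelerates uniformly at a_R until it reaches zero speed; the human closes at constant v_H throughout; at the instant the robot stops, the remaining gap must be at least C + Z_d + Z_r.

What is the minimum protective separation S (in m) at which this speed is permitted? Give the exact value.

S_min = 719/400 m = 1.7975 m

T_s = v_R/a_R = (33/20)/(3/2) = 1.1000 s
robot covers v_R·T_r = 1.6500·0.0400 = 0.0660 m before braking
braking distance = 1.6500²/(2·1.5000) = 0.9075 m
human closes 0.6000·1.1400 = 0.6840 m
C+Z_d+Z_r = 0.1000+0.0000+0.0400 = 0.1400 m
S_min ≈ 0.0660+0.9075+0.6840+0.1400  ⇒  S_min = 719/400 m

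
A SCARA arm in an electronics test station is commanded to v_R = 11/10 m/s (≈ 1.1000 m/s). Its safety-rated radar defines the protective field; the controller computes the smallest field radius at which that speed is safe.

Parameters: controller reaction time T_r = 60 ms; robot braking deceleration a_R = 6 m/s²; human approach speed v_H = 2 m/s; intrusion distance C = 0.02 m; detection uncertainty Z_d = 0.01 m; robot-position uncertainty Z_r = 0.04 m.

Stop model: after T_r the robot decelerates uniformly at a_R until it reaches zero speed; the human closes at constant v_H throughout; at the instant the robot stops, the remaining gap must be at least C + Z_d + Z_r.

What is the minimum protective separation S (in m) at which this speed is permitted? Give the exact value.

S_min = 1447/2000 m = 0.7235 m

T_s = v_R/a_R = (11/10)/6 = 0.1833 s
robot in T_r: 1.1000·0.0600 = 0.0660 m
braking distance = 1.1000²/(2·6.0000) = 0.1008 m
human over T_r+T_s: 2.0000·(0.0600+0.1833) = 0.4867 m
residual clearance needed = 0.0200+0.0100+0.0400 = 0.0700 m
S_min ≈ 0.0660+0.1008+0.4867+0.0700  ⇒  S_min = 1447/2000 m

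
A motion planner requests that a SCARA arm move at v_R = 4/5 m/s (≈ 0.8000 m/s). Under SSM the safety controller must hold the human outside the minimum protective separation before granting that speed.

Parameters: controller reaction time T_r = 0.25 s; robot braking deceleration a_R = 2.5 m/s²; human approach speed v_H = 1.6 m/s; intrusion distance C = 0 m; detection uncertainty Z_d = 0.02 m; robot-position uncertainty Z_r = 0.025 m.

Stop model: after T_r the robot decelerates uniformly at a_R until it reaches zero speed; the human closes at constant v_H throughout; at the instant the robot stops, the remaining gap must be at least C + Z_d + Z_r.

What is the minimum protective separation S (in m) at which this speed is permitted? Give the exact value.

T_s = v_R/a_R = (4/5)/(5/2) = 0.3200 s
robot in T_r: 0.8000·0.2500 = 0.2000 m
robot under decel: 0.8000²/(2·2.5000) = 0.1280 m
person approaches 1.6000·(0.2500+0.3200) = 0.9120 m
residual clearance needed = 0.0000+0.0200+0.0250 = 0.0450 m
S_min ≈ 0.2000+0.1280+0.9120+0.0450  ⇒  S_min = 257/200 m

S_min = 257/200 m = 1.2850 m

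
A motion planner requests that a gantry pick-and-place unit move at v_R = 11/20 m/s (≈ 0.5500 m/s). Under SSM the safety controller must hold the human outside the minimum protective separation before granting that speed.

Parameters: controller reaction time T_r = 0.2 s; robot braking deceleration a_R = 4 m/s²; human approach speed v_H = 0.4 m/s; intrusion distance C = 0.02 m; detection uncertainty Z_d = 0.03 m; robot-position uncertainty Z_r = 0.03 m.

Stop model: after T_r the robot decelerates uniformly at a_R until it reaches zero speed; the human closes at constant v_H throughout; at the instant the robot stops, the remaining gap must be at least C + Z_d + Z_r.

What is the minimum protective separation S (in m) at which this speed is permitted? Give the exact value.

stop time T_s = (11/20)/4 = 0.1375 s
reaction-phase robot travel = 0.5500·0.2000 = 0.1100 m
robot under decel: 0.5500²/(2·4.0000) = 0.0378 m
person approaches 0.4000·(0.2000+0.1375) = 0.1350 m
residual clearance needed = 0.0200+0.0300+0.0300 = 0.0800 m
S_min ≈ 0.1100+0.0378+0.1350+0.0800  ⇒  S_min = 1161/3200 m

S_min = 1161/3200 m = 0.3628 m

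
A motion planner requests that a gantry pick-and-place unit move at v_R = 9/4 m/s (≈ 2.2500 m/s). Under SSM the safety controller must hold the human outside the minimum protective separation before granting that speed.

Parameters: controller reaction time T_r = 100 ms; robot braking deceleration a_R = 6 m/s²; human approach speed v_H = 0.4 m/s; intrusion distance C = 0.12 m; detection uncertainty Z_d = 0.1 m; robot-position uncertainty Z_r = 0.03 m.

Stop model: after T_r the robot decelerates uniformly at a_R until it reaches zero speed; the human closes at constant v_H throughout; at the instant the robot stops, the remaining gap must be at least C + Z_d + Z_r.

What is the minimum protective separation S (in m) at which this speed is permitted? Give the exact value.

T_s = v_R/a_R = (9/4)/6 = 0.3750 s
reaction-phase robot travel = 2.2500·0.1000 = 0.2250 m
braking distance = 2.2500²/(2·6.0000) = 0.4219 m
human over T_r+T_s: 0.4000·(0.1000+0.3750) = 0.1900 m
C+Z_d+Z_r = 0.1200+0.1000+0.0300 = 0.2500 m
S_min ≈ 0.2250+0.4219+0.1900+0.2500  ⇒  S_min = 1739/1600 m

S_min = 1739/1600 m = 1.0869 m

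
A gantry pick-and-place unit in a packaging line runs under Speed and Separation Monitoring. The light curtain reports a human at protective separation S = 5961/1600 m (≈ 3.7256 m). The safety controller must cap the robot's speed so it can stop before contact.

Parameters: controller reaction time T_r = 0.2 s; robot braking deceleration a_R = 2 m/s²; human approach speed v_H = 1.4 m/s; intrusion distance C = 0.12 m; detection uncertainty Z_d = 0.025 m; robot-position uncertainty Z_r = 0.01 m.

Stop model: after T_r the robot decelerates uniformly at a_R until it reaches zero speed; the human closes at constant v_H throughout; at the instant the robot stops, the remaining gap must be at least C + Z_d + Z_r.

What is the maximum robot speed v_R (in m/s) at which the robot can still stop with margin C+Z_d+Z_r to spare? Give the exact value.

v_R_max = 9/4 m/s = 2.2500 m/s

quadratic (1/4)·v² + (9/10)·v + (-1053/320) = 0
  disc = (9/10)² − 4·(1/4)·(-1053/320) = 6561/1600 ; √disc = 81/40
  v_R = (−(9/10) + 81/40) / (2·(1/4)) = 9/4 m/s
check:
braking lasts T_s = (9/4)/2 = 1.1250 s
robot covers v_R·T_r = 2.2500·0.2000 = 0.4500 m before braking
robot under decel: 2.2500²/(2·2.0000) = 1.2656 m
person approaches 1.4000·(0.2000+1.1250) = 1.8550 m
margins: 0.1200+0.0250+0.0100 = 0.1550 m
sum ≈ 0.4500+1.2656+1.8550+0.1550 ≈ 3.7256 m = S ✓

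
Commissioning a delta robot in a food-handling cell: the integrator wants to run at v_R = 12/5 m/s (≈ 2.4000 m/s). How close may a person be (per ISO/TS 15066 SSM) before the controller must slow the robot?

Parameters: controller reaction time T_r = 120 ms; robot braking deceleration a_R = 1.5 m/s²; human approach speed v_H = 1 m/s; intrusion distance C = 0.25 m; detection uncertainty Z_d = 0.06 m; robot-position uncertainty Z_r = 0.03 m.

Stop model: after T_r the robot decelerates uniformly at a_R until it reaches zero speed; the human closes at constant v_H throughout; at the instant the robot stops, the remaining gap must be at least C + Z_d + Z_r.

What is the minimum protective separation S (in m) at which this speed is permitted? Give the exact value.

S_min = 1067/250 m = 4.2680 m

braking lasts T_s = (12/5)/(3/2) = 1.6000 s
robot covers v_R·T_r = 2.4000·0.1200 = 0.2880 m before braking
robot under decel: 2.4000²/(2·1.5000) = 1.9200 m
human closes 1.0000·1.7200 = 1.7200 m
residual clearance needed = 0.2500+0.0600+0.0300 = 0.3400 m
S_min ≈ 0.2880+1.9200+1.7200+0.3400  ⇒  S_min = 1067/250 m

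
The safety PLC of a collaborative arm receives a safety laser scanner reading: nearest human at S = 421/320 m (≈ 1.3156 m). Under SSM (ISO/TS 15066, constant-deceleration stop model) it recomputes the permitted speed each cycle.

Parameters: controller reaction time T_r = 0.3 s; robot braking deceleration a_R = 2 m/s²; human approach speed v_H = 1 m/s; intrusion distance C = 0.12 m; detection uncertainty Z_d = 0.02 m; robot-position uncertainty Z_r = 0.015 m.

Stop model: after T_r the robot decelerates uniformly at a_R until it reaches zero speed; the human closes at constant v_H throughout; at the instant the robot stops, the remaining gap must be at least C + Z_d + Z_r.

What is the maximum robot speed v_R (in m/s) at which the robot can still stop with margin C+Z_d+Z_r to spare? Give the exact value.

v_R_max = 17/20 m/s = 0.8500 m/s

at the boundary: (1/4)·v² + (4/5)·v + (-1377/1600) = 0
  disc = (4/5)² − 4·(1/4)·(-1377/1600) = 2401/1600 ; √disc = 49/40
  v_R = (−(4/5) + 49/40) / (2·(1/4)) = 17/20 m/s
check:
stop time T_s = (17/20)/2 = 0.4250 s
reaction-phase robot travel = 0.8500·0.3000 = 0.2550 m
robot covers 0.8500·0.4250 − ½·2.0000·0.4250² = 0.1806 m while stopping
human closes 1.0000·0.7250 = 0.7250 m
C+Z_d+Z_r = 0.1200+0.0200+0.0150 = 0.1550 m
sum ≈ 0.2550+0.1806+0.7250+0.1550 ≈ 1.3156 m = S ✓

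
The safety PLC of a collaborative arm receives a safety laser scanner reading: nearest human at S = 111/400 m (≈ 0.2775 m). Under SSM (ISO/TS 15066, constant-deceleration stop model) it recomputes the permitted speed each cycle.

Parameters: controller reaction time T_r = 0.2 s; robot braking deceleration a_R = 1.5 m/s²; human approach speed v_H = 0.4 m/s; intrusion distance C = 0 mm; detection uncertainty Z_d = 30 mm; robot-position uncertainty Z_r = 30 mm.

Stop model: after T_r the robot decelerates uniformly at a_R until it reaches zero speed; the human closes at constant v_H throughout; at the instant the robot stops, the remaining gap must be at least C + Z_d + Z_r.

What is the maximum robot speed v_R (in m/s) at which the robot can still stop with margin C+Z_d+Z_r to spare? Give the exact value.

v_R_max = 1/4 m/s = 0.2500 m/s

quadratic (1/3)·v² + (7/15)·v + (-11/80) = 0
  disc = (7/15)² − 4·(1/3)·(-11/80) = 361/900 ; √disc = 19/30
  v_R = (−(7/15) + 19/30) / (2·(1/3)) = 1/4 m/s
check:
T_s = v_R/a_R = (1/4)/(3/2) = 0.1667 s
robot in T_r: 0.2500·0.2000 = 0.0500 m
robot under decel: 0.2500²/(2·1.5000) = 0.0208 m
person approaches 0.4000·(0.2000+0.1667) = 0.1467 m
C+Z_d+Z_r = 0.0000+0.0300+0.0300 = 0.0600 m
sum ≈ 0.0500+0.0208+0.1467+0.0600 ≈ 0.2775 m = S ✓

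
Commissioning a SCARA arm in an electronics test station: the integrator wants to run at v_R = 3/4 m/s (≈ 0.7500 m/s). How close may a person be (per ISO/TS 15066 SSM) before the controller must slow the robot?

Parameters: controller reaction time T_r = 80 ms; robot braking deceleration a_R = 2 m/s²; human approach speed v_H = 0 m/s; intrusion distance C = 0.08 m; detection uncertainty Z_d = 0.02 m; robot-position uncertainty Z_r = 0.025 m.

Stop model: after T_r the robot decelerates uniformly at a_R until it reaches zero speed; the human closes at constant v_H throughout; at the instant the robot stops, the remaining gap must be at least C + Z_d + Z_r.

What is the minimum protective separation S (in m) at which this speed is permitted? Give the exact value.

stop time T_s = (3/4)/2 = 0.3750 s
robot covers v_R·T_r = 0.7500·0.0800 = 0.0600 m before braking
robot under decel: 0.7500²/(2·2.0000) = 0.1406 m
person approaches 0.0000·(0.0800+0.3750) = 0.0000 m
C+Z_d+Z_r = 0.0800+0.0200+0.0250 = 0.1250 m
S_min ≈ 0.0600+0.1406+0.0000+0.1250  ⇒  S_min = 521/1600 m

S_min = 521/1600 m = 0.3256 m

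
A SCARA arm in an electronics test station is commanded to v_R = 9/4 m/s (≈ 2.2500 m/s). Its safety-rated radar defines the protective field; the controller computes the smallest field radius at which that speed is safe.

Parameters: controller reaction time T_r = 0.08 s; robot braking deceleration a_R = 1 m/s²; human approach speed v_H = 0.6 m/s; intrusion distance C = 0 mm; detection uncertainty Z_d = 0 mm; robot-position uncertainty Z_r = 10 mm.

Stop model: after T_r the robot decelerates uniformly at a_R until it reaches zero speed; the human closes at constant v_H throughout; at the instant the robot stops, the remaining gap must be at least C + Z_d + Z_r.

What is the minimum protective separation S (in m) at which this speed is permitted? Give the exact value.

stop time T_s = (9/4)/1 = 2.2500 s
robot covers v_R·T_r = 2.2500·0.0800 = 0.1800 m before braking
robot covers 2.2500·2.2500 − ½·1.0000·2.2500² = 2.5312 m while stopping
human closes 0.6000·2.3300 = 1.3980 m
margins: 0.0000+0.0000+0.0100 = 0.0100 m
S_min ≈ 0.1800+2.5312+1.3980+0.0100  ⇒  S_min = 16477/4000 m

S_min = 16477/4000 m = 4.1193 m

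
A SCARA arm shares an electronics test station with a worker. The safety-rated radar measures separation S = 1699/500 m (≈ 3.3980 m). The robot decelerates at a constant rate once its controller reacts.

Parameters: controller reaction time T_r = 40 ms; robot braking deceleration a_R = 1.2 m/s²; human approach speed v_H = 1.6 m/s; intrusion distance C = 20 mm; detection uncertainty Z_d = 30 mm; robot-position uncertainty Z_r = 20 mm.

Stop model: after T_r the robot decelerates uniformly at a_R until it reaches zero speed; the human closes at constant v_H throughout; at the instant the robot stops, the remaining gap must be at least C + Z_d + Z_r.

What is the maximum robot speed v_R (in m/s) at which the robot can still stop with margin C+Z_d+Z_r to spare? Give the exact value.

v_R_max = 8/5 m/s = 1.6000 m/s

collect terms ⇒ (5/12)·v_R² + (103/75)·v_R + (-408/125) = 0
  disc = (103/75)² − 4·(5/12)·(-408/125) = 41209/5625 ; √disc = 203/75
  v_R = (−(103/75) + 203/75) / (2·(5/12)) = 8/5 m/s
check:
T_s = v_R/a_R = (8/5)/(6/5) = 1.3333 s
reaction-phase robot travel = 1.6000·0.0400 = 0.0640 m
braking distance = 1.6000²/(2·1.2000) = 1.0667 m
human over T_r+T_s: 1.6000·(0.0400+1.3333) = 2.1973 m
residual clearance needed = 0.0200+0.0300+0.0200 = 0.0700 m
sum ≈ 0.0640+1.0667+2.1973+0.0700 ≈ 3.3980 m = S ✓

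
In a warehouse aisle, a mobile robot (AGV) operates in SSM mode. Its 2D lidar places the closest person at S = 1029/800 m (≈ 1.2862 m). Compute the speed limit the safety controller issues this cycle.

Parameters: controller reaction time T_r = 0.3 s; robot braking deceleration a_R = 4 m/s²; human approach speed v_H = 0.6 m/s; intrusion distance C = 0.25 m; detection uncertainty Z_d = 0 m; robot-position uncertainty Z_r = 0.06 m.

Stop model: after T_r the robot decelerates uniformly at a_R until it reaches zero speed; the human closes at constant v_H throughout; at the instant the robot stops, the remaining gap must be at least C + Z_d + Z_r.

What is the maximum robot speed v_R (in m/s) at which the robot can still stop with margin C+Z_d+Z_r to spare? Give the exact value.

at the boundary: (1/8)·v² + (9/20)·v + (-637/800) = 0
  disc = (9/20)² − 4·(1/8)·(-637/800) = 961/1600 ; √disc = 31/40
  v_R = (−(9/20) + 31/40) / (2·(1/8)) = 13/10 m/s
check:
braking lasts T_s = (13/10)/4 = 0.3250 s
robot in T_r: 1.3000·0.3000 = 0.3900 m
braking distance = 1.3000²/(2·4.0000) = 0.2112 m
person approaches 0.6000·(0.3000+0.3250) = 0.3750 m
margins: 0.2500+0.0000+0.0600 = 0.3100 m
sum ≈ 0.3900+0.2112+0.3750+0.3100 ≈ 1.2862 m = S ✓

v_R_max = 13/10 m/s = 1.3000 m/s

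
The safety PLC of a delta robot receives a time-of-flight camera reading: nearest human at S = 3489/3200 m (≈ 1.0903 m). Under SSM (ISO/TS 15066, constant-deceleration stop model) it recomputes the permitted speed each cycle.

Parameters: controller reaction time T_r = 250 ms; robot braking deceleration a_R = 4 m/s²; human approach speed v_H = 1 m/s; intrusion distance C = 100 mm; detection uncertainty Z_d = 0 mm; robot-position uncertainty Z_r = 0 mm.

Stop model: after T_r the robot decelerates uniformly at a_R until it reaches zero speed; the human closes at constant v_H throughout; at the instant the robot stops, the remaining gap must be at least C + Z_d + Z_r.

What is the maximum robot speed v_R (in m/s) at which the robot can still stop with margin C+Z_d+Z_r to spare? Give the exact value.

v_R_max = 23/20 m/s = 1.1500 m/s

quadratic (1/8)·v² + (1/2)·v + (-2369/3200) = 0
  disc = (1/2)² − 4·(1/8)·(-2369/3200) = 3969/6400 ; √disc = 63/80
  v_R = (−(1/2) + 63/80) / (2·(1/8)) = 23/20 m/s
check:
braking lasts T_s = (23/20)/4 = 0.2875 s
reaction-phase robot travel = 1.1500·0.2500 = 0.2875 m
braking distance = 1.1500²/(2·4.0000) = 0.1653 m
person approaches 1.0000·(0.2500+0.2875) = 0.5375 m
C+Z_d+Z_r = 0.1000+0.0000+0.0000 = 0.1000 m
sum ≈ 0.2875+0.1653+0.5375+0.1000 ≈ 1.0903 m = S ✓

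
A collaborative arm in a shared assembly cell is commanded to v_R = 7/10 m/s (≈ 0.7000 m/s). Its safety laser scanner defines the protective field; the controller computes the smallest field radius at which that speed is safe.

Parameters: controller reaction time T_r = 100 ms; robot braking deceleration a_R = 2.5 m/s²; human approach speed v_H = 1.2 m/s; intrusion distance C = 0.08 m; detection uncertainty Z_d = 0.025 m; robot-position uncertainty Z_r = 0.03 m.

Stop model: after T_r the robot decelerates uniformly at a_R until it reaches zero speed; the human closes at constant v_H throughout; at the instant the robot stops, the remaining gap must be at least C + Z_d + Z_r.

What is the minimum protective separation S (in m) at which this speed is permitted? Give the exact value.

S_min = 759/1000 m = 0.7590 m

stop time T_s = (7/10)/(5/2) = 0.2800 s
robot in T_r: 0.7000·0.1000 = 0.0700 m
robot under decel: 0.7000²/(2·2.5000) = 0.0980 m
human closes 1.2000·0.3800 = 0.4560 m
residual clearance needed = 0.0800+0.0250+0.0300 = 0.1350 m
S_min ≈ 0.0700+0.0980+0.4560+0.1350  ⇒  S_min = 759/1000 m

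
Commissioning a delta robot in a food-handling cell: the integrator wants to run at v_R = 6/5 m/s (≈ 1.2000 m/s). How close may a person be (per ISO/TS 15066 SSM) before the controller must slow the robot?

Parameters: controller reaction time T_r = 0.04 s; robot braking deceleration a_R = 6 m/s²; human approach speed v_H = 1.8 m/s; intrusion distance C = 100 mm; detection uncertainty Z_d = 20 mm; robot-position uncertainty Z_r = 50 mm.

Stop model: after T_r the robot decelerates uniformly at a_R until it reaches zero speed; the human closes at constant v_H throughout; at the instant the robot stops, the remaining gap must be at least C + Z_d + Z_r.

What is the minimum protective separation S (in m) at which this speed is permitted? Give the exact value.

S_min = 77/100 m = 0.7700 m

stop time T_s = (6/5)/6 = 0.2000 s
robot in T_r: 1.2000·0.0400 = 0.0480 m
braking distance = 1.2000²/(2·6.0000) = 0.1200 m
person approaches 1.8000·(0.0400+0.2000) = 0.4320 m
C+Z_d+Z_r = 0.1000+0.0200+0.0500 = 0.1700 m
S_min ≈ 0.0480+0.1200+0.4320+0.1700  ⇒  S_min = 77/100 m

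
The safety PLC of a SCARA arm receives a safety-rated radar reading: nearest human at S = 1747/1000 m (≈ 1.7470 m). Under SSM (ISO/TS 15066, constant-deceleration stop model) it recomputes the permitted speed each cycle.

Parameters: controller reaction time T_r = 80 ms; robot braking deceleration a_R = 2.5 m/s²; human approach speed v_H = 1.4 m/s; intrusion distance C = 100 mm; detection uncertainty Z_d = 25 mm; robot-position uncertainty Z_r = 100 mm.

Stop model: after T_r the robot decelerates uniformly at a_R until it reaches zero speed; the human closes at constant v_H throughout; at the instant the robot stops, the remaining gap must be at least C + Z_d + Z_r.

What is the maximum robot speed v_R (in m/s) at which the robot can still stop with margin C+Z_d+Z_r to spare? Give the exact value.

v_R_max = 3/2 m/s = 1.5000 m/s

quadratic (1/5)·v² + (16/25)·v + (-141/100) = 0
  disc = (16/25)² − 4·(1/5)·(-141/100) = 961/625 ; √disc = 31/25
  v_R = (−(16/25) + 31/25) / (2·(1/5)) = 3/2 m/s
check:
T_s = v_R/a_R = (3/2)/(5/2) = 0.6000 s
reaction-phase robot travel = 1.5000·0.0800 = 0.1200 m
robot under decel: 1.5000²/(2·2.5000) = 0.4500 m
person approaches 1.4000·(0.0800+0.6000) = 0.9520 m
C+Z_d+Z_r = 0.1000+0.0250+0.1000 = 0.2250 m
sum ≈ 0.1200+0.4500+0.9520+0.2250 ≈ 1.7470 m = S ✓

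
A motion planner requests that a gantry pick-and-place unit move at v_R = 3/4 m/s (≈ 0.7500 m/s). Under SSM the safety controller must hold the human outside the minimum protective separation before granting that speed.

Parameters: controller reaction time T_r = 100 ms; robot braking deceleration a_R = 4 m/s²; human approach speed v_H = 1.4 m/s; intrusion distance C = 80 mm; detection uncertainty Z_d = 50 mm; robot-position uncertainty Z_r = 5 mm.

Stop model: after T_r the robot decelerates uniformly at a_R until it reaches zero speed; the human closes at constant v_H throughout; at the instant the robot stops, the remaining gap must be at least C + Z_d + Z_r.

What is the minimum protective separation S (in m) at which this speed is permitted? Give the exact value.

braking lasts T_s = (3/4)/4 = 0.1875 s
reaction-phase robot travel = 0.7500·0.1000 = 0.0750 m
braking distance = 0.7500²/(2·4.0000) = 0.0703 m
human over T_r+T_s: 1.4000·(0.1000+0.1875) = 0.4025 m
margins: 0.0800+0.0500+0.0050 = 0.1350 m
S_min ≈ 0.0750+0.0703+0.4025+0.1350  ⇒  S_min = 437/640 m

S_min = 437/640 m = 0.6828 m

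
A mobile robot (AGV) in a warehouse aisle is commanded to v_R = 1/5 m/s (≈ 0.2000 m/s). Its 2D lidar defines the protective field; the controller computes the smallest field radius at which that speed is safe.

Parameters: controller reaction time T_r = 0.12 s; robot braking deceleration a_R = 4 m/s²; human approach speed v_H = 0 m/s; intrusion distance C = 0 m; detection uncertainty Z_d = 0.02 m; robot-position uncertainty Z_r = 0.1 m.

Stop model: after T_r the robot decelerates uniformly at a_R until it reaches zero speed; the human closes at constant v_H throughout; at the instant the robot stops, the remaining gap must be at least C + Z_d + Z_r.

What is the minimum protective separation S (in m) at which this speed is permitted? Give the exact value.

braking lasts T_s = (1/5)/4 = 0.0500 s
robot covers v_R·T_r = 0.2000·0.1200 = 0.0240 m before braking
robot covers 0.2000·0.0500 − ½·4.0000·0.0500² = 0.0050 m while stopping
human closes 0.0000·0.1700 = 0.0000 m
residual clearance needed = 0.0000+0.0200+0.1000 = 0.1200 m
S_min ≈ 0.0240+0.0050+0.0000+0.1200  ⇒  S_min = 149/1000 m

S_min = 149/1000 m = 0.1490 m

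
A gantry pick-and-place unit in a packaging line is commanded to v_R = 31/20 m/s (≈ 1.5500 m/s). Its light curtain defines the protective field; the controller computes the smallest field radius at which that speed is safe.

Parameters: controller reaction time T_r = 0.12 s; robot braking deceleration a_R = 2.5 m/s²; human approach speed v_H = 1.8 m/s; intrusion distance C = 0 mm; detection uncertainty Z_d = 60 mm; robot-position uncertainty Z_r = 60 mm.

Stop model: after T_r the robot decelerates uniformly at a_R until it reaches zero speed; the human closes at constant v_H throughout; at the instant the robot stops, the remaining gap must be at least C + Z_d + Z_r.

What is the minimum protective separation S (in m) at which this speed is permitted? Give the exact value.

S_min = 4237/2000 m = 2.1185 m

braking lasts T_s = (31/20)/(5/2) = 0.6200 s
reaction-phase robot travel = 1.5500·0.1200 = 0.1860 m
braking distance = 1.5500²/(2·2.5000) = 0.4805 m
human over T_r+T_s: 1.8000·(0.1200+0.6200) = 1.3320 m
C+Z_d+Z_r = 0.0000+0.0600+0.0600 = 0.1200 m
S_min ≈ 0.1860+0.4805+1.3320+0.1200  ⇒  S_min = 4237/2000 m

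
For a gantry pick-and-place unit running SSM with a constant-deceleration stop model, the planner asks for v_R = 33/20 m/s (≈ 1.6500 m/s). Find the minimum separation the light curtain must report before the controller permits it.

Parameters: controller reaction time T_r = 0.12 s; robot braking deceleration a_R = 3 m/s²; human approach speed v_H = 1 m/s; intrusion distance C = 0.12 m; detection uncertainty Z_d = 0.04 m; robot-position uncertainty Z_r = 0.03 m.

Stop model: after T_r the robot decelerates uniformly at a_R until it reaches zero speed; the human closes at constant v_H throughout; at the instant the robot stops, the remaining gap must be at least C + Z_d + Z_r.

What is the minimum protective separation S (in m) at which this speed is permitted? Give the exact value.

S_min = 6047/4000 m = 1.5117 m

T_s = v_R/a_R = (33/20)/3 = 0.5500 s
robot in T_r: 1.6500·0.1200 = 0.1980 m
robot covers 1.6500·0.5500 − ½·3.0000·0.5500² = 0.4537 m while stopping
human closes 1.0000·0.6700 = 0.6700 m
margins: 0.1200+0.0400+0.0300 = 0.1900 m
S_min ≈ 0.1980+0.4537+0.6700+0.1900  ⇒  S_min = 6047/4000 m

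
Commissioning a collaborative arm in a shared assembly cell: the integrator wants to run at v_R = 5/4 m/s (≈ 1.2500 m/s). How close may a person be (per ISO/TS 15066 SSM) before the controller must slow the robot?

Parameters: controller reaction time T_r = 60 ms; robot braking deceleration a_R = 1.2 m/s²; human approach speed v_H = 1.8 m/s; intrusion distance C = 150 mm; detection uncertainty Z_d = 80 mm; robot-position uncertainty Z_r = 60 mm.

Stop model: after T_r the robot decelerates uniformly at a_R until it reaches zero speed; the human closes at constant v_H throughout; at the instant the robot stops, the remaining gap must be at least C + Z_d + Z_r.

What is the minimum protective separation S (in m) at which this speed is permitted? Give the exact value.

stop time T_s = (5/4)/(6/5) = 1.0417 s
robot in T_r: 1.2500·0.0600 = 0.0750 m
braking distance = 1.2500²/(2·1.2000) = 0.6510 m
human over T_r+T_s: 1.8000·(0.0600+1.0417) = 1.9830 m
residual clearance needed = 0.1500+0.0800+0.0600 = 0.2900 m
S_min ≈ 0.0750+0.6510+1.9830+0.2900  ⇒  S_min = 71977/24000 m

S_min = 71977/24000 m = 2.9990 m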